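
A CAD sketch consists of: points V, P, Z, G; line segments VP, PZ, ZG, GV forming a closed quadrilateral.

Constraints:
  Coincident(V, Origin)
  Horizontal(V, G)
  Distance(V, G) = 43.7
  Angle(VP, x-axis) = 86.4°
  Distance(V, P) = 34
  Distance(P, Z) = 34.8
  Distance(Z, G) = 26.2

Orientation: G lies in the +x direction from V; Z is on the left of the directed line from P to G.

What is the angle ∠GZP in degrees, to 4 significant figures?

122.6°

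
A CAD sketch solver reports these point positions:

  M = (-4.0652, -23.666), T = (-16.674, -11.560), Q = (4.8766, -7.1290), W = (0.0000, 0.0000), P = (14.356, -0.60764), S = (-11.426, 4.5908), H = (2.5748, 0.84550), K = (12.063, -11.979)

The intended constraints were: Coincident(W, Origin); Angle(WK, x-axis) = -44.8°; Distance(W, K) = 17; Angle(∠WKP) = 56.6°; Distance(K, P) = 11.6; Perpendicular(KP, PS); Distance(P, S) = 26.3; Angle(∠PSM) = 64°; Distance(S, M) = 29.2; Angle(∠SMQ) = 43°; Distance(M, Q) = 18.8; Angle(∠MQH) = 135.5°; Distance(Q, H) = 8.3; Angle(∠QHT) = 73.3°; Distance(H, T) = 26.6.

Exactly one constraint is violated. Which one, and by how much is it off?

Distance(H, T) = 26.6 — off by 3.70.

W = (0.00, 0.00) ✓; WK at -44.80° ✓; |WK| = 17.00 ✓; ∠WKP = 56.60° ✓; |KP| = 11.60 ✓; ∠(KP, PS) = 90.00° ✓; |PS| = 26.30 ✓; ∠PSM = 64.00° ✓; |SM| = 29.20 ✓; ∠SMQ = 43.00° ✓; |MQ| = 18.80 ✓; ∠MQH = 135.5° ✓; |QH| = 8.300 ✓; ∠QHT = 73.30° ✓; |HT| = 22.90 ✗.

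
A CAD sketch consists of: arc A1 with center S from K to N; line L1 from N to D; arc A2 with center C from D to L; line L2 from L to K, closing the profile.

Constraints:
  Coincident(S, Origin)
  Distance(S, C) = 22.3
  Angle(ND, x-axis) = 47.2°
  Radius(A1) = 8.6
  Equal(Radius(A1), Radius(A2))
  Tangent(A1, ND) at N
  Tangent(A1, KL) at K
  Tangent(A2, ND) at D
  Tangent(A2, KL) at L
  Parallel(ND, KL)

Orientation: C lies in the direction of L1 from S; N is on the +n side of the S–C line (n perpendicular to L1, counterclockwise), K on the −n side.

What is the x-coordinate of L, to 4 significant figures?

21.46

Tangency of A1 to both parallel lines with radius 8.6 puts N and K at S ± 8.6·n: N = (-6.310, 5.843), K = (6.310, -5.843). Equal radii place D and L the same way about C: D = C + 8.6·n = (8.841, 22.21), L = C − 8.6·n = (21.46, 10.52). So L.x = 21.46.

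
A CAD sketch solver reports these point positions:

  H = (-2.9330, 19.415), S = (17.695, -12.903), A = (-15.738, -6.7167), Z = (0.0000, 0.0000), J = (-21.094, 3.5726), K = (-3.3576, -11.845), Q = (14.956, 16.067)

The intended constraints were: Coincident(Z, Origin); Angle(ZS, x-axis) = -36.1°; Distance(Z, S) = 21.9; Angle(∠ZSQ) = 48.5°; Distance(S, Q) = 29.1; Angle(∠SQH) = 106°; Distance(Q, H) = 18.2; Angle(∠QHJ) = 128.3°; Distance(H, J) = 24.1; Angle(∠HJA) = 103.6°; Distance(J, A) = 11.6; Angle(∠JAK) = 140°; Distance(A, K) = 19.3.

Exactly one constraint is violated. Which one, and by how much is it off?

Distance(A, K) = 19.3 — off by 5.90.

Z = (0.00, 0.00) ✓; ZS at -36.10° ✓; |ZS| = 21.90 ✓; ∠ZSQ = 48.50° ✓; |SQ| = 29.10 ✓; ∠SQH = 106.0° ✓; |QH| = 18.20 ✓; ∠QHJ = 128.3° ✓; |HJ| = 24.10 ✓; ∠HJA = 103.6° ✓; |JA| = 11.60 ✓; ∠JAK = 140.0° ✓; |AK| = 13.40 ✗.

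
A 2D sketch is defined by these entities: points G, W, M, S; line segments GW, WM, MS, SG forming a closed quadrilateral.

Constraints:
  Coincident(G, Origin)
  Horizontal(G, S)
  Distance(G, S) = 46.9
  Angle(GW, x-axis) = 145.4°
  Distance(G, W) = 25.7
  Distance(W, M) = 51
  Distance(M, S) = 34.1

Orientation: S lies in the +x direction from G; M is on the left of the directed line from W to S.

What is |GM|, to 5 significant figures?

39.816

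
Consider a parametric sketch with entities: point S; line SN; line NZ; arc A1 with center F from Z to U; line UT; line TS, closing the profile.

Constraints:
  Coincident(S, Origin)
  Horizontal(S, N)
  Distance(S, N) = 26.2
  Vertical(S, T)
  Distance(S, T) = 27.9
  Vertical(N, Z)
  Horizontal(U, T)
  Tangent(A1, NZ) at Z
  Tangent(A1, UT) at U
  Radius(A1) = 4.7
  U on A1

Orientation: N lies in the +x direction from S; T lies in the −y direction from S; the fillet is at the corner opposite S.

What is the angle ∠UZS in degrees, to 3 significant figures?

86.5°

S is at the origin; S and N share the same y with |SN| = 26.2 and N on the +x side, so N = (26.2, 0.00). S and T share the same x with |ST| = 27.9 and T on the −y side, so T = (0.00, -27.9). The virtual corner opposite S is at (26.2, -27.9). Since A1 is tangent to NZ there, FZ ⟂ NZ and since A1 is tangent to UT there, FU ⟂ UT, with radius 4.7, so the center F sits 4.7 in from both sides at F = (21.5, -23.2). That places the tangent points at Z = (26.2, -23.2) on NZ and U = (21.5, -27.9) on UT. Then cos ∠UZS = ZU·ZS / (|ZU||ZS|), giving 86.5°.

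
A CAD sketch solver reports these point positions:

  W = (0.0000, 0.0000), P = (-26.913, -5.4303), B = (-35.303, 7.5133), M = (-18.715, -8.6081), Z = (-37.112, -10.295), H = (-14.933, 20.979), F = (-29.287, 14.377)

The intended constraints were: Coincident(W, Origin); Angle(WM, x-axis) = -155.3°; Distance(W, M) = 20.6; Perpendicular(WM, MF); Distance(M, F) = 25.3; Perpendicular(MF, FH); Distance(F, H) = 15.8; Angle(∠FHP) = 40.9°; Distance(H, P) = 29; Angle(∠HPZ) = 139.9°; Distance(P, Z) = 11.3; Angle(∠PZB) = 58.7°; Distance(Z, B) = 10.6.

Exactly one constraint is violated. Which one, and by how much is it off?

Distance(Z, B) = 10.6 — off by 7.30.

W = (0.00, 0.00) ✓; WM at -155.3° ✓; |WM| = 20.60 ✓; ∠(WM, MF) = 90.00° ✓; |MF| = 25.30 ✓; ∠(MF, FH) = 90.00° ✓; |FH| = 15.80 ✓; ∠FHP = 40.90° ✓; |HP| = 29.00 ✓; ∠HPZ = 139.9° ✓; |PZ| = 11.30 ✓; ∠PZB = 58.70° ✓; |ZB| = 17.90 ✗.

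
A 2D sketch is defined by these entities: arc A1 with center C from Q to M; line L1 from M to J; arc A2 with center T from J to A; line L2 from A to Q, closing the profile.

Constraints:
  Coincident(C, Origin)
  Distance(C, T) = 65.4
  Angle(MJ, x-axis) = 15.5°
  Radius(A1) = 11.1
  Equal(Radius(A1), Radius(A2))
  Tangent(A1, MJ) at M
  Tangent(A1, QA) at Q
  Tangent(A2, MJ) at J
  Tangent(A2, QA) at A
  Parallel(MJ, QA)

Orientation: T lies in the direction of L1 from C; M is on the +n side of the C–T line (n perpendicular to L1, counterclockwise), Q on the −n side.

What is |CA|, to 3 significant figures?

66.3

The slot axis is L1's direction at 15.5°, so u = (cos 15.5°, sin 15.5°) = (0.964, 0.267) and n = (−sin 15.5°, cos 15.5°) = (-0.267, 0.964). C is at the origin and T lies 65.4 along u from C, so T = 65.4·u = (63.0, 17.5). Tangency of A1 to both parallel lines with radius 11.1 puts M and Q at C ± 11.1·n: M = (-2.97, 10.7), Q = (2.97, -10.7). Equal radii place J and A the same way about T: J = T + 11.1·n = (60.1, 28.2), A = T − 11.1·n = (66.0, 6.78). Then |CA| = |A − C| = 66.3.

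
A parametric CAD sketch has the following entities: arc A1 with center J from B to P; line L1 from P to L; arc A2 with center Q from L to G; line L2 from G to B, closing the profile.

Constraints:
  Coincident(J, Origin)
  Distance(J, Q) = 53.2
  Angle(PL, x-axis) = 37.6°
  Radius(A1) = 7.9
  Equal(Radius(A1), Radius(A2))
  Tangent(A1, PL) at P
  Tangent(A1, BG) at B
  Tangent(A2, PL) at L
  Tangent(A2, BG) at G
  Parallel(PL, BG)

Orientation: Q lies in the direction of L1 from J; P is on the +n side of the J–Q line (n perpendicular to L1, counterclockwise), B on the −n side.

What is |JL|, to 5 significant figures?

53.783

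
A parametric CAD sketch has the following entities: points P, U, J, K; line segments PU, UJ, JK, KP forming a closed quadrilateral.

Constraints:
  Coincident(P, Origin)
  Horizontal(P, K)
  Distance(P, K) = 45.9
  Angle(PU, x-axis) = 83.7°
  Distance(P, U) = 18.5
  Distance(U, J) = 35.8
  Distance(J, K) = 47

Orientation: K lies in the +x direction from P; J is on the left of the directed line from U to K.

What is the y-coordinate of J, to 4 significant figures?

43.34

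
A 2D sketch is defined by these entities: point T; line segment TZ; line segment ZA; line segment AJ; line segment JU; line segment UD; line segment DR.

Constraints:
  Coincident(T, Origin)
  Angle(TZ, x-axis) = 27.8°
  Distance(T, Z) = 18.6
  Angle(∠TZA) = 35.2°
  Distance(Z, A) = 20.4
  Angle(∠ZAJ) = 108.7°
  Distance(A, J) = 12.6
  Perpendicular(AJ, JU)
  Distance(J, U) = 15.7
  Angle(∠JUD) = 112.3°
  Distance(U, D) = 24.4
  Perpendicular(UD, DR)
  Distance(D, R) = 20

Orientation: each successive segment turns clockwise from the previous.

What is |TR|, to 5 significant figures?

26.122

T is at the origin; TZ runs at 27.8° with length 18.6, so Z = (16.453, 8.6748). ∠TZA = 35.2° gives ZA at -117.00° from the x-axis; with |ZA| = 20.4, A = (7.1918, -9.5017). ∠ZAJ = 108.7° gives AJ at 171.70° from the x-axis; with |AJ| = 12.6, J = (-5.2762, -7.6829). The perpendicularity gives JU at right angles to AJ, so JU runs at 81.700°; with |JU| = 15.7, U = (-3.0098, 7.8527). ∠JUD = 112.3° gives UD at 14.000° from the x-axis; with |UD| = 24.4, D = (20.665, 13.756). UD is perpendicular to DR, so DR runs at -76.000°; with |DR| = 20.0, R = (25.504, -5.6503). Then |TR| = |R − T| = 26.122.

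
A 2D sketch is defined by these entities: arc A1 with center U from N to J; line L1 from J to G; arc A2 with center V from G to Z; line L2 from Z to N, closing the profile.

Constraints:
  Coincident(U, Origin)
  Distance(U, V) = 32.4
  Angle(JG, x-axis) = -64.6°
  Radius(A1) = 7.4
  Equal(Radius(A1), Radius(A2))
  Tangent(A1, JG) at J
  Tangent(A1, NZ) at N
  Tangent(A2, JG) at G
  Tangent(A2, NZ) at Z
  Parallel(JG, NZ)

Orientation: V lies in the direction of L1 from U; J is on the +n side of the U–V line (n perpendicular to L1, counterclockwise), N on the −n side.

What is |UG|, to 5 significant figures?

33.234

The slot axis is L1's direction at -64.6°, so u = (cos -64.6°, sin -64.6°) = (0.42894, -0.90334) and n = (−sin -64.6°, cos -64.6°) = (0.90334, 0.42894). U is at the origin and V lies 32.4 along u from U, so V = 32.4·u = (13.897, -29.268). Tangency of A1 to both parallel lines with radius 7.4 puts J and N at U ± 7.4·n: J = (6.6847, 3.1741), N = (-6.6847, -3.1741). Equal radii place G and Z the same way about V: G = V + 7.4·n = (20.582, -26.094), Z = V − 7.4·n = (7.2128, -32.442). Then |UG| = |G − U| = 33.234.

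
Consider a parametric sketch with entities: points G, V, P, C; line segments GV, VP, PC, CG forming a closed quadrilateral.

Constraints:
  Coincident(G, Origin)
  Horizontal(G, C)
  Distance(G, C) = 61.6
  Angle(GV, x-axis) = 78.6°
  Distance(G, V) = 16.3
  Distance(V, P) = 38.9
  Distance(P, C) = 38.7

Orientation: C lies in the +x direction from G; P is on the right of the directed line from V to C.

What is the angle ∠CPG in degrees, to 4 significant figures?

125.8°

Checks: |VP| = 38.90 ✓; |PC| = 38.70 ✓.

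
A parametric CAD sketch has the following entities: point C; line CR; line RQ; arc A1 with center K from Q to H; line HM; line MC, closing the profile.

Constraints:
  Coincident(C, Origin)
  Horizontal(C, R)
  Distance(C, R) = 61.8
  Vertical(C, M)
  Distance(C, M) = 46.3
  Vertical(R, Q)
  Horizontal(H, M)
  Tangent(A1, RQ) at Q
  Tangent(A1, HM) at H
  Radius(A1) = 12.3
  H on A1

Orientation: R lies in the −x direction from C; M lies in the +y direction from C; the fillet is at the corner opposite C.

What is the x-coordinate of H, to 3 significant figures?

-49.5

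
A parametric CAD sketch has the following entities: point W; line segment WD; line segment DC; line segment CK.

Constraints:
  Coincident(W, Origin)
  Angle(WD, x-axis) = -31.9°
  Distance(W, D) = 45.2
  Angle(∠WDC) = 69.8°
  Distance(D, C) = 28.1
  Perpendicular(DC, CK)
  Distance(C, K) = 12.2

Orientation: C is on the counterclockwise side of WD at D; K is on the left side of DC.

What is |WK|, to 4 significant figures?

32.70

∠WDC = 69.8°, so DC runs at -31.9° + (180° − 69.8°) = 78.30° from the x-axis; with |DC| = 28.1, C = D + 28.1·(cos 78.30°, sin 78.30°) = (44.07, 3.631). DC is perpendicular to CK; with |CK| = 12.2 on the left of DC, K = C + 12.2·(-0.9792, 0.2028) = (32.13, 6.105). Then |WK| = |K − W| = 32.70.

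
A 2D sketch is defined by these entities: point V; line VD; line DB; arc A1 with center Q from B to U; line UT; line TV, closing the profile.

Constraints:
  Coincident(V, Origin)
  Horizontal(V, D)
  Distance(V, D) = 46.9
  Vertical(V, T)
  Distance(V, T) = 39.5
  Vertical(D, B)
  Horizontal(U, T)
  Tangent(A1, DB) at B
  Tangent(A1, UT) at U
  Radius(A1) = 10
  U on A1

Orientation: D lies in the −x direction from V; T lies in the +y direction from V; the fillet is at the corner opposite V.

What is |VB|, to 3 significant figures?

55.4

The virtual corner opposite V is at (-46.9, 39.5). Since A1 is tangent to DB there, QB ⟂ DB and A1 meets UT tangentially, so QU is at right angles to UT, with radius 10.0, so the center Q sits 10.0 in from both sides at Q = (-36.9, 29.5). That places the tangent points at B = (-46.9, 29.5) on DB and U = (-36.9, 39.5) on UT. Then |VB| = |B − V| = 55.4.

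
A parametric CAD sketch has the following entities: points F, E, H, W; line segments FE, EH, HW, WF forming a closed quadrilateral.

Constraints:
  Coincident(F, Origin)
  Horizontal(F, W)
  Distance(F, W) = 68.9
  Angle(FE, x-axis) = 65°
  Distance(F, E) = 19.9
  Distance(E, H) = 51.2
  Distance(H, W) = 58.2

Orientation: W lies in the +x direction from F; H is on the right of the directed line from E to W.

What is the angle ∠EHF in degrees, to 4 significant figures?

19.11°

Checks: F.y = 0.00, W.y = 0.00 ✓; |EH| = 51.20 ✓; |HW| = 58.20 ✓.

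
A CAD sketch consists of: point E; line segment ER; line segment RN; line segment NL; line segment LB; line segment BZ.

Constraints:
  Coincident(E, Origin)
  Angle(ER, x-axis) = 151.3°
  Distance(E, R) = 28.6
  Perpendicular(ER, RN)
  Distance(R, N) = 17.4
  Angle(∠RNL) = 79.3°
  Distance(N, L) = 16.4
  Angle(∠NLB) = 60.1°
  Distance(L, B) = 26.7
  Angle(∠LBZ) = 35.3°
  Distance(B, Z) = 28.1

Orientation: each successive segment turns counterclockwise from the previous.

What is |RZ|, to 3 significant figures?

22.1

E is at the origin; ER runs at 151.3° with length 28.6, so R = (-25.1, 13.7). ER is perpendicular to RN, so RN runs at -119°; with |RN| = 17.4, N = (-33.4, -1.53). ∠RNL = 79.3° gives NL at -18.0° from the x-axis; with |NL| = 16.4, L = (-17.8, -6.60). ∠NLB = 60.1° gives LB at 102° from the x-axis; with |LB| = 26.7, B = (-23.4, 19.5). ∠LBZ = 35.3° gives BZ at -113° from the x-axis; with |BZ| = 28.1, Z = (-34.5, -6.26). Then |RZ| = |Z − R| = 22.1.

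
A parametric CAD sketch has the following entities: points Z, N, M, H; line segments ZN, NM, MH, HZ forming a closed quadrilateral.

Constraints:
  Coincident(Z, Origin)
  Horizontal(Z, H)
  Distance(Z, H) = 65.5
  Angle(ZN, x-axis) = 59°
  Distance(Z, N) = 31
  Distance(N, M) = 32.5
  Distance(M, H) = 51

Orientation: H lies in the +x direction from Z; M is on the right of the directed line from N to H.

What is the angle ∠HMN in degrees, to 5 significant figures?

81.367°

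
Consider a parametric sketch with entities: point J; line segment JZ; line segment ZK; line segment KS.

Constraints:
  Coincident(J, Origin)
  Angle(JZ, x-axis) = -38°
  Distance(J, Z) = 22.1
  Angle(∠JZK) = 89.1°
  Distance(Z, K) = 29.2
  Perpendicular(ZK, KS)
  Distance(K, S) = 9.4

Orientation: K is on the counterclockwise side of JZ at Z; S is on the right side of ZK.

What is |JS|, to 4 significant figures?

42.71

∠JZK = 89.1°, so ZK runs at -38.0° + (180° − 89.1°) = 52.90° from the x-axis; with |ZK| = 29.2, K = Z + 29.2·(cos 52.90°, sin 52.90°) = (35.03, 9.683). ZK is perpendicular to KS; with |KS| = 9.4 on the right of ZK, S = K + 9.4·(0.7976, -0.6032) = (42.53, 4.013). Then |JS| = |S − J| = 42.71.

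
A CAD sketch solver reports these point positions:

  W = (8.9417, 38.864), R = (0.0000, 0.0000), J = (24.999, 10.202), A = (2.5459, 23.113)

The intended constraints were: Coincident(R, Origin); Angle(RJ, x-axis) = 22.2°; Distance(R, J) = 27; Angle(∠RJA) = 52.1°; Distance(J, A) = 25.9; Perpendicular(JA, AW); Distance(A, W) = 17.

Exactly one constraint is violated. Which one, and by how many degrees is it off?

Perpendicular(JA, AW) — off by 7.80°.

R = (0.00, 0.00) ✓; RJ at 22.20° ✓; |RJ| = 27.00 ✓; ∠RJA = 52.10° ✓; |JA| = 25.90 ✓; ∠(JA, AW) = 82.20° ✗; |AW| = 17.00 ✓.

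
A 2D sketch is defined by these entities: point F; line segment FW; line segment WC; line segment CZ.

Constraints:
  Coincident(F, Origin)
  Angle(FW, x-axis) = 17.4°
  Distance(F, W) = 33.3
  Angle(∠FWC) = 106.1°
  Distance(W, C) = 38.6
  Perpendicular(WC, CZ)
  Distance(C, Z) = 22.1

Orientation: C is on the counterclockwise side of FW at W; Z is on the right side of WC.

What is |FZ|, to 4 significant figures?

72.21

∠FWC = 106.1°, so WC runs at 17.4° + (180° − 106.1°) = 91.30° from the x-axis; with |WC| = 38.6, C = W + 38.6·(cos 91.30°, sin 91.30°) = (30.90, 48.55). WC ⟂ CZ; with |CZ| = 22.1 on the right of WC, Z = C + 22.1·(0.9997, 0.02269) = (52.99, 49.05). Then |FZ| = |Z − F| = 72.21.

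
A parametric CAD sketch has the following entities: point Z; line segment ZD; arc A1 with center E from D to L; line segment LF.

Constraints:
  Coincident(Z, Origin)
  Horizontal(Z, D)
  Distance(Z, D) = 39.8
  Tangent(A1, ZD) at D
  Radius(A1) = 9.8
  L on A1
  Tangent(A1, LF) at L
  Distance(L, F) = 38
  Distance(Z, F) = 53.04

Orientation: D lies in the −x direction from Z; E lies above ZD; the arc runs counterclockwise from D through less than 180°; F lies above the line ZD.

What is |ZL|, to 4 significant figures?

31.29

Checks: |EL| = 9.800 ✓; ∠(EL, LF) = 90.00° ✓; |LF| = 38.00 ✓; |ZF| = 53.04 ✓.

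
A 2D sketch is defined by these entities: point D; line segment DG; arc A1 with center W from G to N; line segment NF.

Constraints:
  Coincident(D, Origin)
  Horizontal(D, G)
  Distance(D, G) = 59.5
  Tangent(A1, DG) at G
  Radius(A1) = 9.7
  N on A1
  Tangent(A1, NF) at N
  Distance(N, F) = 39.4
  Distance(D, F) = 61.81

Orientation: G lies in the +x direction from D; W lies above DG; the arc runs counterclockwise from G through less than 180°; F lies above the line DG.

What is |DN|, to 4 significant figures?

68.77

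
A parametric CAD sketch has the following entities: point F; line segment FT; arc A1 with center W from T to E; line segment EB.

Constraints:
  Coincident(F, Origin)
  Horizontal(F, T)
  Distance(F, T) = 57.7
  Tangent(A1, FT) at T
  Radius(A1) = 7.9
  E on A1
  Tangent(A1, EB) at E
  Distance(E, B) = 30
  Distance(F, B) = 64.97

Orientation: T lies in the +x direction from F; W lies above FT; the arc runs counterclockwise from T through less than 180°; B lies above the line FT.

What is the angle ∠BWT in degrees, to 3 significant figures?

170°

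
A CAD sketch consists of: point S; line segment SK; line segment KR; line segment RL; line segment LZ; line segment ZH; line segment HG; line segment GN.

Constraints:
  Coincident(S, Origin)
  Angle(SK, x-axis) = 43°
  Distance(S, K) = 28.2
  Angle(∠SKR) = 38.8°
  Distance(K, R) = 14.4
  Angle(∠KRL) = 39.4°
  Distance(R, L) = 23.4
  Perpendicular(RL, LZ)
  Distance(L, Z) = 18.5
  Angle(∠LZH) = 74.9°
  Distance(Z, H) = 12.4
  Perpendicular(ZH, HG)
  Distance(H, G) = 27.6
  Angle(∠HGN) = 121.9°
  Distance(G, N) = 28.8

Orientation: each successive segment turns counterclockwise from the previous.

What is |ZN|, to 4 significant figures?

44.48

S is at the origin; SK runs at 43.0° with length 28.2, so K = (20.62, 19.23). ∠SKR = 38.8° gives KR at -175.8° from the x-axis; with |KR| = 14.4, R = (6.263, 18.18). ∠KRL = 39.4° gives RL at -35.20° from the x-axis; with |RL| = 23.4, L = (25.38, 4.689). RL is perpendicular to LZ, so LZ runs at 54.80°; with |LZ| = 18.5, Z = (36.05, 19.81). ∠LZH = 74.9° gives ZH at 159.9° from the x-axis; with |ZH| = 12.4, H = (24.40, 24.07). ZH ⟂ HG, so HG runs at -110.1°; with |HG| = 27.6, G = (14.92, -1.851). ∠HGN = 121.9° gives GN at -52.00° from the x-axis; with |GN| = 28.8, N = (32.65, -24.55). Then |ZN| = |N − Z| = 44.48.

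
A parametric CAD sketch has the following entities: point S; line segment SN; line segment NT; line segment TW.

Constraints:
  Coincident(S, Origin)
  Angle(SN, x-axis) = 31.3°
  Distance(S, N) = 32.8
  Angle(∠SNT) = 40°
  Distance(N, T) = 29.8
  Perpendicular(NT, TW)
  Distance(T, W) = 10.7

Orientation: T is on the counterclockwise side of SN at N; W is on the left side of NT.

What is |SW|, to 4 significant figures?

11.39

S is at the origin; SN runs at 31.3° with length 32.8, so N = 32.8·(cos 31.3°, sin 31.3°) = (28.03, 17.04). ∠SNT = 40.0°, so NT runs at 31.3° + (180° − 40.0°) = 171.3° from the x-axis; with |NT| = 29.8, T = N + 29.8·(cos 171.3°, sin 171.3°) = (-1.431, 21.55). NT is perpendicular to TW; with |TW| = 10.7 on the left of NT, W = T + 10.7·(-0.1513, -0.9885) = (-3.049, 10.97). Then |SW| = |W − S| = 11.39.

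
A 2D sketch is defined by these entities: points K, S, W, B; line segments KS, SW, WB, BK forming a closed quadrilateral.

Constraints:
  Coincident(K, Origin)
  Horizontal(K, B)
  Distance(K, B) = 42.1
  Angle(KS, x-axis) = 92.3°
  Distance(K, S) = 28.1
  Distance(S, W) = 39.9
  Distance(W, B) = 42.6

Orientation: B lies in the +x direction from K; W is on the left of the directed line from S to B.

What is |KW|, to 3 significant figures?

55.6

Checks: |SW| = 39.90 ✓; |WB| = 42.60 ✓.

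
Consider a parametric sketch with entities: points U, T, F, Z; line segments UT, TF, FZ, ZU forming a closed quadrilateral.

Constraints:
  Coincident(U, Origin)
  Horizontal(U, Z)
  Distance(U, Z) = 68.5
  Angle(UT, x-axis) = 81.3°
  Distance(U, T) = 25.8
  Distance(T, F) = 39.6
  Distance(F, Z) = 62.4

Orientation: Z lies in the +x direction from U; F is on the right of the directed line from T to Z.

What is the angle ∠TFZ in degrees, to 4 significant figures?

82.57°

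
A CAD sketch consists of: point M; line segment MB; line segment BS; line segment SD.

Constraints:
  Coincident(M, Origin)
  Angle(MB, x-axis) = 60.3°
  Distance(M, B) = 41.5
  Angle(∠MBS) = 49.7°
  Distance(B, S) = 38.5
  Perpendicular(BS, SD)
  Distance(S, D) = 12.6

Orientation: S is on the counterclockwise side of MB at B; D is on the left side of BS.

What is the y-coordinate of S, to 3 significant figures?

29.0

M is at the origin; MB runs at 60.3° with length 41.5, so B = 41.5·(cos 60.3°, sin 60.3°) = (20.6, 36.0). ∠MBS = 49.7°, so BS runs at 60.3° + (180° − 49.7°) = 191° from the x-axis; with |BS| = 38.5, S = B + 38.5·(cos 191°, sin 191°) = (-17.3, 29.0). So S.y = 29.0.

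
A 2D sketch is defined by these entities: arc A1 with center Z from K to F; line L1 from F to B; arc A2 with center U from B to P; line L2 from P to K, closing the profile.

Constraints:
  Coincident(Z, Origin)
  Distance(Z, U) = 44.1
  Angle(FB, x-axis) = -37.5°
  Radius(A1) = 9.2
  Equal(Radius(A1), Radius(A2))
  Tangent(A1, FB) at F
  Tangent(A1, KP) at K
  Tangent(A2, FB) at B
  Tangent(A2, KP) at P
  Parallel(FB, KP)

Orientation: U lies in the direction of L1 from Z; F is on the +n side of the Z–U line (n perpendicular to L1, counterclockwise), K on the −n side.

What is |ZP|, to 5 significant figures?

45.049

The slot axis is L1's direction at -37.5°, so u = (cos -37.5°, sin -37.5°) = (0.79335, -0.60876) and n = (−sin -37.5°, cos -37.5°) = (0.60876, 0.79335). Z is at the origin and U lies 44.1 along u from Z, so U = 44.1·u = (34.987, -26.846). Tangency of A1 to both parallel lines with radius 9.2 puts F and K at Z ± 9.2·n: F = (5.6006, 7.2989), K = (-5.6006, -7.2989). Equal radii place B and P the same way about U: B = U + 9.2·n = (40.587, -19.548), P = U − 9.2·n = (29.386, -34.145). Then |ZP| = |P − Z| = 45.049.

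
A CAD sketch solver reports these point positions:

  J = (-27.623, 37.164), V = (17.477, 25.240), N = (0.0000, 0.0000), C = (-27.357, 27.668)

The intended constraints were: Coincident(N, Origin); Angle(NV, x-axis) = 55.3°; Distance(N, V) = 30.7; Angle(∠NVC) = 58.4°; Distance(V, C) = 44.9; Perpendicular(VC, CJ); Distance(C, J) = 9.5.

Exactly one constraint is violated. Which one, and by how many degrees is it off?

Perpendicular(VC, CJ) — off by 4.70°.

N = (0.00, 0.00) ✓; NV at 55.30° ✓; |NV| = 30.70 ✓; ∠NVC = 58.40° ✓; |VC| = 44.90 ✓; ∠(VC, CJ) = 85.30° ✗; |CJ| = 9.500 ✓.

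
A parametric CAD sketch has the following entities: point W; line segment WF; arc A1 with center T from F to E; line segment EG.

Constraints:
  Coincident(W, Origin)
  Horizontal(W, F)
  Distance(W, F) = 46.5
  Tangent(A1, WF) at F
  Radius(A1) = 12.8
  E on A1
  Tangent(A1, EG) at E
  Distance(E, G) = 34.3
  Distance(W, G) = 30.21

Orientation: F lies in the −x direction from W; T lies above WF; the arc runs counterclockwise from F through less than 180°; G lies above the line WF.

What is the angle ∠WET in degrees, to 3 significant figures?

139°

Checks: |TE| = 12.80 ✓; ∠(TE, EG) = 90.00° ✓; |EG| = 34.30 ✓; |WG| = 30.21 ✓.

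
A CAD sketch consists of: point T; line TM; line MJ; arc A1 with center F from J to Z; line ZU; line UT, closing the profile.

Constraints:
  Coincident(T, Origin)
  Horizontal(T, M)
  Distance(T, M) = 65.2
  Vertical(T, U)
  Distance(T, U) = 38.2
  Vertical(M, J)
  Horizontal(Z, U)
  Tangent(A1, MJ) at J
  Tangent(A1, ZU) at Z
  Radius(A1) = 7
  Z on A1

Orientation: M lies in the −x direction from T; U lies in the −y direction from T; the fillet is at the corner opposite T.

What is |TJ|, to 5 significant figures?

72.281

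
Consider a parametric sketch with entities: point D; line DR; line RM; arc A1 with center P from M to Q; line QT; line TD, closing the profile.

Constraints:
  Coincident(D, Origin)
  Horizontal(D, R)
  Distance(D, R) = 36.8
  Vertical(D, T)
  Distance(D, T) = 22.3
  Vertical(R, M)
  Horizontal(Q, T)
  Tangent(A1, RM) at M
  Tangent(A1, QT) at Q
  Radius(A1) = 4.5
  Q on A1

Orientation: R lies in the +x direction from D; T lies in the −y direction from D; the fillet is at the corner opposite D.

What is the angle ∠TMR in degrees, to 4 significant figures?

96.97°

The virtual corner opposite D is at (36.80, -22.30). Tangency of A1 to RM means the radius PM is perpendicular to RM and since A1 is tangent to QT there, PQ ⟂ QT, with radius 4.5, so the center P sits 4.5 in from both sides at P = (32.30, -17.80). That places the tangent points at M = (36.80, -17.80) on RM and Q = (32.30, -22.30) on QT. Then cos ∠TMR = MT·MR / (|MT||MR|), giving 96.97°.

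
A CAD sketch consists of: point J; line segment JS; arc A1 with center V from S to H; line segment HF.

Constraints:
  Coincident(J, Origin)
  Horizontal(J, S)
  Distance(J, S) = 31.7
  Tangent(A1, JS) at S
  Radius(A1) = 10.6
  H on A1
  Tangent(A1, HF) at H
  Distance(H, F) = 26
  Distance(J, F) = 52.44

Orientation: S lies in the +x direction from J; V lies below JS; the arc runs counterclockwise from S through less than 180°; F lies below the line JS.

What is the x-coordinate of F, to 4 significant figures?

35.73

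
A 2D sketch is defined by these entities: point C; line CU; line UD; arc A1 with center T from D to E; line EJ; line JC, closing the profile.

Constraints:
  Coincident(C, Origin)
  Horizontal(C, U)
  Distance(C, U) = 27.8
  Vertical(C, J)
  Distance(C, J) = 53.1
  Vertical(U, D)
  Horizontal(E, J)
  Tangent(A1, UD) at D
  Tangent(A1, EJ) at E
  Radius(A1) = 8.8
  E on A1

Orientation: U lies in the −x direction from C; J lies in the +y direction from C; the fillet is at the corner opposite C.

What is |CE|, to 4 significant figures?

56.40

C is at the origin; CU is horizontal with |CU| = 27.8 and U on the −x side, so U = (-27.80, 0.000). CJ is vertical with |CJ| = 53.1 and J on the +y side, so J = (0.000, 53.10). The virtual corner opposite C is at (-27.80, 53.10). Since A1 is tangent to UD there, TD ⟂ UD and A1 meets EJ tangentially, so TE is at right angles to EJ, with radius 8.8, so the center T sits 8.8 in from both sides at T = (-19.00, 44.30). That places the tangent points at D = (-27.80, 44.30) on UD and E = (-19.00, 53.10) on EJ. Then |CE| = |E − C| = 56.40.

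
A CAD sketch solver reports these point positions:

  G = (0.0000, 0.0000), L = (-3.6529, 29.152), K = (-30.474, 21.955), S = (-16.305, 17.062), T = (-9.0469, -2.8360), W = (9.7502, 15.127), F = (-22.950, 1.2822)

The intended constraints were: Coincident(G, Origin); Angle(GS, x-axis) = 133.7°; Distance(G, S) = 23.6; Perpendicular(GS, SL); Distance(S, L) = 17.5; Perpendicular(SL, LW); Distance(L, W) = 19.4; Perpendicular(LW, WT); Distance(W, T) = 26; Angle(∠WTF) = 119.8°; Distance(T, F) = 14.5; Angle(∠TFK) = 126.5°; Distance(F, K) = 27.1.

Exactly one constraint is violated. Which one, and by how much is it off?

Distance(F, K) = 27.1 — off by 5.10.

G = (0.00, 0.00) ✓; GS at 133.7° ✓; |GS| = 23.60 ✓; ∠(GS, SL) = 90.00° ✓; |SL| = 17.50 ✓; ∠(SL, LW) = 90.00° ✓; |LW| = 19.40 ✓; ∠(LW, WT) = 90.00° ✓; |WT| = 26.00 ✓; ∠WTF = 119.8° ✓; |TF| = 14.50 ✓; ∠TFK = 126.5° ✓; |FK| = 22.00 ✗.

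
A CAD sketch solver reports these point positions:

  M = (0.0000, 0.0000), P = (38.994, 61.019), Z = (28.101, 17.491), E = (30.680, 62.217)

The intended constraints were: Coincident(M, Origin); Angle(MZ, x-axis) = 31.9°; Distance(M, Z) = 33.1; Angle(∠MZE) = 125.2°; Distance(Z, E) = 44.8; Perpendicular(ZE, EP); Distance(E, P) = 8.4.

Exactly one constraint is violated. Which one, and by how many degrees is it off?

Perpendicular(ZE, EP) — off by 4.90°.

M = (0.00, 0.00) ✓; MZ at 31.90° ✓; |MZ| = 33.10 ✓; ∠MZE = 125.2° ✓; |ZE| = 44.80 ✓; ∠(ZE, EP) = 94.90° ✗; |EP| = 8.400 ✓.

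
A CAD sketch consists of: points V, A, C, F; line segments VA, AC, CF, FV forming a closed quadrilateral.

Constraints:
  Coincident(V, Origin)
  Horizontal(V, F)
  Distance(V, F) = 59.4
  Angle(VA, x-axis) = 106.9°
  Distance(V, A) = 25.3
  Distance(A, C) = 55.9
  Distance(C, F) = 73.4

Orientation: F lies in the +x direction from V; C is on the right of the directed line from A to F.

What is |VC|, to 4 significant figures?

32.41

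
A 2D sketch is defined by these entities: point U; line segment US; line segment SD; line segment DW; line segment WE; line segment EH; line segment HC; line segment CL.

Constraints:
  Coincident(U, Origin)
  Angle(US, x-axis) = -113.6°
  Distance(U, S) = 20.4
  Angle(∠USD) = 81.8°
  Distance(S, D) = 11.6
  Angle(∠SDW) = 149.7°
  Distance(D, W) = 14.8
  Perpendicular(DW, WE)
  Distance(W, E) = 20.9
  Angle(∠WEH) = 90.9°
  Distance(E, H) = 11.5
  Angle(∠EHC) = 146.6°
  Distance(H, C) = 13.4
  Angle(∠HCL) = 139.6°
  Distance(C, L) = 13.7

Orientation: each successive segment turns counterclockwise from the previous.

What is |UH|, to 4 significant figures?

0.9616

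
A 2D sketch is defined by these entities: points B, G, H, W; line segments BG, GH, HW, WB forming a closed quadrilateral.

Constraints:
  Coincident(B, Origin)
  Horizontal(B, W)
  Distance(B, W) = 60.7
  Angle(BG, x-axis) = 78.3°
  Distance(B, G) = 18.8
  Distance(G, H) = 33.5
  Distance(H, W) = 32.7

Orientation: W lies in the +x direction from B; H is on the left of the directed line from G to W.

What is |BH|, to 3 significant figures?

43.4

Checks: B.y = 0.00, W.y = 0.00 ✓; |GH| = 33.50 ✓; |HW| = 32.70 ✓.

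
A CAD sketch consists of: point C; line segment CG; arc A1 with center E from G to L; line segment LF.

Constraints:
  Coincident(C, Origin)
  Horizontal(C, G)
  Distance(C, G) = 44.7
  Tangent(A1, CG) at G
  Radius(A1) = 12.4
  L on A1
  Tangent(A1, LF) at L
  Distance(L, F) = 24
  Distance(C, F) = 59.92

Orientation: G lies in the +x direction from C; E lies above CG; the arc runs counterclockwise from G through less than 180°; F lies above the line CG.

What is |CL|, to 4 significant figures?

58.61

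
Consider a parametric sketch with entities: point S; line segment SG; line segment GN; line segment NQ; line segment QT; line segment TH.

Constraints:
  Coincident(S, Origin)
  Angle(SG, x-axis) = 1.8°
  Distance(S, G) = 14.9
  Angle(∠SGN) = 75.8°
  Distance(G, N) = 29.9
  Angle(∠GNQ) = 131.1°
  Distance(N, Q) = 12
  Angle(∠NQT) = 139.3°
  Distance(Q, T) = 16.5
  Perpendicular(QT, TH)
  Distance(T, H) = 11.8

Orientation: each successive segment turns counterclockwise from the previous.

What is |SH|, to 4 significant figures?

25.08

S is at the origin; SG runs at 1.8° with length 14.9, so G = (14.89, 0.4680). ∠SGN = 75.8° gives GN at 106.0° from the x-axis; with |GN| = 29.9, N = (6.651, 29.21). ∠GNQ = 131.1° gives NQ at 154.9° from the x-axis; with |NQ| = 12.0, Q = (-4.216, 34.30). ∠NQT = 139.3° gives QT at -164.4° from the x-axis; with |QT| = 16.5, T = (-20.11, 29.86). QT ⟂ TH, so TH runs at -74.40°; with |TH| = 11.8, H = (-16.93, 18.50). Then |SH| = |H − S| = 25.08.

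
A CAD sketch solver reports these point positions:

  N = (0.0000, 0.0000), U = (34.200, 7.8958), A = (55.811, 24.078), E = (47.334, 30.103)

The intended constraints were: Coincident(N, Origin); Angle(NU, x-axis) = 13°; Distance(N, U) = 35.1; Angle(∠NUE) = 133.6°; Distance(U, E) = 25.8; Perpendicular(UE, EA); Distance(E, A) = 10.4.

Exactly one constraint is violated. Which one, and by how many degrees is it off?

Perpendicular(UE, EA) — off by 4.80°.

N = (0.00, 0.00) ✓; NU at 13.00° ✓; |NU| = 35.10 ✓; ∠NUE = 133.6° ✓; |UE| = 25.80 ✓; ∠(UE, EA) = 94.80° ✗; |EA| = 10.40 ✓.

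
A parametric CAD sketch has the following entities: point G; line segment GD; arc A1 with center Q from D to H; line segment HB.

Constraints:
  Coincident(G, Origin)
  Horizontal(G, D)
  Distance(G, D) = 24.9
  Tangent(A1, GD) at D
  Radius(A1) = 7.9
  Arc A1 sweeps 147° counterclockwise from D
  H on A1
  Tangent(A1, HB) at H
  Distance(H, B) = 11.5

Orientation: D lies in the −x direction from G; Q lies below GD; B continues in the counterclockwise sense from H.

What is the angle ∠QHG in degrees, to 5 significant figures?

30.554°

G is at the origin; G and D share the same y with |GD| = 24.9 and D on the −x side, so D = (-24.900, 0.0000). A1 meets GD tangentially, so QD is at right angles to GD, so Q = D + (0, -7.9) = (-24.900, -7.9000). On A1, D sits at bearing 90° from Q; a 147° counterclockwise sweep puts H at bearing 237°, so H = Q + 7.9·(cos 237°, sin 237°) = (-29.203, -14.525). Then cos ∠QHG = HQ·HG / (|HQ||HG|), giving 30.554°.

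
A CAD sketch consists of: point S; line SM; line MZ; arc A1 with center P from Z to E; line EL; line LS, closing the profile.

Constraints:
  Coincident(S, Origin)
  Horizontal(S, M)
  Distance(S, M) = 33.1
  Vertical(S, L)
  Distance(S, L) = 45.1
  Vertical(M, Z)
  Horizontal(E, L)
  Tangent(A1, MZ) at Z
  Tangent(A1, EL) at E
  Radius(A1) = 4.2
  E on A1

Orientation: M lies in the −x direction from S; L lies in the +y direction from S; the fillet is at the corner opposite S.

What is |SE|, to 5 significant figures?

53.565

S is at the origin; SM is horizontal with |SM| = 33.1 and M on the −x side, so M = (-33.100, 0.0000). SL is vertical with |SL| = 45.1 and L on the +y side, so L = (0.0000, 45.100). The virtual corner opposite S is at (-33.100, 45.100). Tangency of A1 to MZ means the radius PZ is perpendicular to MZ and the tangent condition forces PE to be normal to EL, with radius 4.2, so the center P sits 4.2 in from both sides at P = (-28.900, 40.900). That places the tangent points at Z = (-33.100, 40.900) on MZ and E = (-28.900, 45.100) on EL. Then |SE| = |E − S| = 53.565.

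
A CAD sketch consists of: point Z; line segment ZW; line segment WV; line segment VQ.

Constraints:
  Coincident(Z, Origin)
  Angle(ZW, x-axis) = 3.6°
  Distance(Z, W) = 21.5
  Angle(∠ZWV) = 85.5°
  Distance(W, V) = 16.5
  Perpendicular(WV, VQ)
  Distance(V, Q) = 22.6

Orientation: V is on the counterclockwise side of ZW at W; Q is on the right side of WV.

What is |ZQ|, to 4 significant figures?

46.46

∠ZWV = 85.5°, so WV runs at 3.6° + (180° − 85.5°) = 98.10° from the x-axis; with |WV| = 16.5, V = W + 16.5·(cos 98.10°, sin 98.10°) = (19.13, 17.69). WV is perpendicular to VQ; with |VQ| = 22.6 on the right of WV, Q = V + 22.6·(0.9900, 0.1409) = (41.51, 20.87). Then |ZQ| = |Q − Z| = 46.46.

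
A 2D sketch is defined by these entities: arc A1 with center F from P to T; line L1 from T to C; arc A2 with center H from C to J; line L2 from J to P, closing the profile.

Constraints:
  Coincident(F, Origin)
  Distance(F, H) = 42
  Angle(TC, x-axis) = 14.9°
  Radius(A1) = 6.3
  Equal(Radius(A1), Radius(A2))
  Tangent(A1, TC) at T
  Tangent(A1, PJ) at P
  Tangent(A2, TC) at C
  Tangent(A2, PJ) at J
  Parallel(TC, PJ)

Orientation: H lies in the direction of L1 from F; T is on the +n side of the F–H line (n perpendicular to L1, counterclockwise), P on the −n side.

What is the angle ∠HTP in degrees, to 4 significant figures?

81.47°

F is at the origin and H lies 42.0 along u from F, so H = 42.0·u = (40.59, 10.80). Tangency of A1 to both parallel lines with radius 6.3 puts T and P at F ± 6.3·n: T = (-1.620, 6.088), P = (1.620, -6.088). Then cos ∠HTP = TH·TP / (|TH||TP|), giving 81.47°.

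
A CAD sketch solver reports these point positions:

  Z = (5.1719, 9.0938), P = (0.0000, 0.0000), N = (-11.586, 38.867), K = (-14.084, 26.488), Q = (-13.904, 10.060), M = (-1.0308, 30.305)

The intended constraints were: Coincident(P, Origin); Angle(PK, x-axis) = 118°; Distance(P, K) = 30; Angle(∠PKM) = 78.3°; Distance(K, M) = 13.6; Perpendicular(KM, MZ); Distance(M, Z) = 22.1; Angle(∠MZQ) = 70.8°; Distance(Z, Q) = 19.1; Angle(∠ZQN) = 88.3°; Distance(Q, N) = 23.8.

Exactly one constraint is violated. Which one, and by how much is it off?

Distance(Q, N) = 23.8 — off by 5.10.

P = (0.00, 0.00) ✓; PK at 118.0° ✓; |PK| = 30.00 ✓; ∠PKM = 78.30° ✓; |KM| = 13.60 ✓; ∠(KM, MZ) = 90.00° ✓; |MZ| = 22.10 ✓; ∠MZQ = 70.80° ✓; |ZQ| = 19.10 ✓; ∠ZQN = 88.30° ✓; |QN| = 28.90 ✗.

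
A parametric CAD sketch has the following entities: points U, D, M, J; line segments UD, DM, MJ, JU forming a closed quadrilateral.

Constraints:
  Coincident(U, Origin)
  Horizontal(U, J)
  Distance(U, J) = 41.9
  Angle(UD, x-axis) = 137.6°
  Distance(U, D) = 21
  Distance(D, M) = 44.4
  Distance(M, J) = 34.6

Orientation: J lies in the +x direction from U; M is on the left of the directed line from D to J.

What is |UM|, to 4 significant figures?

39.98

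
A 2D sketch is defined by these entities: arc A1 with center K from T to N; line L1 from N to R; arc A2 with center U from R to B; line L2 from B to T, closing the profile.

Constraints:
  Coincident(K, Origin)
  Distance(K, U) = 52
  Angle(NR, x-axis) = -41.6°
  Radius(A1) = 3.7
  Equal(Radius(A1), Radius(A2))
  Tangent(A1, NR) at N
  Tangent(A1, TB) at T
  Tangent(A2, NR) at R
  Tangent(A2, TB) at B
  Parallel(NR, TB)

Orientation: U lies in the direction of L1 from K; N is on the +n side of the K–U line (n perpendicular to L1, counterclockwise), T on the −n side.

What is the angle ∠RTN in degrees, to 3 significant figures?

81.9°

The slot axis is L1's direction at -41.6°, so u = (cos -41.6°, sin -41.6°) = (0.748, -0.664) and n = (−sin -41.6°, cos -41.6°) = (0.664, 0.748). K is at the origin and U lies 52.0 along u from K, so U = 52.0·u = (38.9, -34.5). Tangency of A1 to both parallel lines with radius 3.7 puts N and T at K ± 3.7·n: N = (2.46, 2.77), T = (-2.46, -2.77). Equal radii place R and B the same way about U: R = U + 3.7·n = (41.3, -31.8), B = U − 3.7·n = (36.4, -37.3). Then cos ∠RTN = TR·TN / (|TR||TN|), giving 81.9°.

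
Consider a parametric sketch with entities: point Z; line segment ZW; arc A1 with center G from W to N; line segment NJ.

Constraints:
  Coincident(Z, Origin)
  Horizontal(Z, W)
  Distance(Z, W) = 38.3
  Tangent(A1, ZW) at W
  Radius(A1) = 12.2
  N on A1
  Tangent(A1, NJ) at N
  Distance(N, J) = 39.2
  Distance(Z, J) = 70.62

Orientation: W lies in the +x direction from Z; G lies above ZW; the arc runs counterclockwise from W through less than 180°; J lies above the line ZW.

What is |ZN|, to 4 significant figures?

52.14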